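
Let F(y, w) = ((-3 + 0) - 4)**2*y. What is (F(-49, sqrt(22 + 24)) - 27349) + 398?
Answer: -29352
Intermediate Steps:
F(y, w) = 49*y (F(y, w) = (-3 - 4)**2*y = (-7)**2*y = 49*y)
(F(-49, sqrt(22 + 24)) - 27349) + 398 = (49*(-49) - 27349) + 398 = (-2401 - 27349) + 398 = -29750 + 398 = -29352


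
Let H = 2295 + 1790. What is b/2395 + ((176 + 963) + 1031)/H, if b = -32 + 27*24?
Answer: 1542702/1956715 ≈ 0.78841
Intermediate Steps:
H = 4085
b = 616 (b = -32 + 648 = 616)
b/2395 + ((176 + 963) + 1031)/H = 616/2395 + ((176 + 963) + 1031)/4085 = 616*(1/2395) + (1139 + 1031)*(1/4085) = 616/2395 + 2170*(1/4085) = 616/2395 + 434/817 = 1542702/1956715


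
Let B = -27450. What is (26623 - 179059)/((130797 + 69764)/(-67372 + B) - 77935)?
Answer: 4818095464/2463384377 ≈ 1.9559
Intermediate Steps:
(26623 - 179059)/((130797 + 69764)/(-67372 + B) - 77935) = (26623 - 179059)/((130797 + 69764)/(-67372 - 27450) - 77935) = -152436/(200561/(-94822) - 77935) = -152436/(200561*(-1/94822) - 77935) = -152436/(-200561/94822 - 77935) = -152436/(-7390153131/94822) = -152436*(-94822/7390153131) = 4818095464/2463384377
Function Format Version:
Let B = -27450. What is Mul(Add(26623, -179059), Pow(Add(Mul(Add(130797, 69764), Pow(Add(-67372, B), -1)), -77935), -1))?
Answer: Rational(4818095464, 2463384377) ≈ 1.9559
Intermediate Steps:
Mul(Add(26623, -179059), Pow(Add(Mul(Add(130797, 69764), Pow(Add(-67372, B), -1)), -77935), -1)) = Mul(Add(26623, -179059), Pow(Add(Mul(Add(130797, 69764), Pow(Add(-67372, -27450), -1)), -77935), -1)) = Mul(-152436, Pow(Add(Mul(200561, Pow(-94822, -1)), -77935), -1)) = Mul(-152436, Pow(Add(Mul(200561, Rational(-1, 94822)), -77935), -1)) = Mul(-152436, Pow(Add(Rational(-200561, 94822), -77935), -1)) = Mul(-152436, Pow(Rational(-7390153131, 94822), -1)) = Mul(-152436, Rational(-94822, 7390153131)) = Rational(4818095464, 2463384377)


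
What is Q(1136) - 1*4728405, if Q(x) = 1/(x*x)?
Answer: -6101987738879/1290496 ≈ -4.7284e+6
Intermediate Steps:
Q(x) = x**(-2) (Q(x) = 1/(x**2) = x**(-2))
Q(1136) - 1*4728405 = 1136**(-2) - 1*4728405 = 1/1290496 - 4728405 = -6101987738879/1290496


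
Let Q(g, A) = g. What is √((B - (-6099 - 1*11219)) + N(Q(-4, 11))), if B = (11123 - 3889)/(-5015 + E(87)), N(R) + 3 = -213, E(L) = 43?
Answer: √105684720130/2486 ≈ 130.77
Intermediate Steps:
N(R) = -216 (N(R) = -3 - 213 = -216)
B = -3617/2486 (B = (11123 - 3889)/(-5015 + 43) = 7234/(-4972) = 7234*(-1/4972) = -3617/2486 ≈ -1.4549)
√((B - (-6099 - 1*11219)) + N(Q(-4, 11))) = √((-3617/2486 - (-6099 - 1*11219)) - 216) = √((-3617/2486 - (-6099 - 11219)) - 216) = √((-3617/2486 - 1*(-17318)) - 216) = √((-3617/2486 + 17318) - 216) = √(43048931/2486 - 216) = √(42511955/2486) = √105684720130/2486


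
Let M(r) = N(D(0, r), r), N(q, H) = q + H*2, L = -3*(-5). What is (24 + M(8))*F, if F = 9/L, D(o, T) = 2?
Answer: 126/5 ≈ 25.200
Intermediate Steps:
L = 15
N(q, H) = q + 2*H
M(r) = 2 + 2*r
F = 3/5 (F = 9/15 = 9*(1/15) = 3/5 ≈ 0.60000)
(24 + M(8))*F = (24 + (2 + 2*8))*(3/5) = (24 + (2 + 16))*(3/5) = (24 + 18)*(3/5) = 42*(3/5) = 126/5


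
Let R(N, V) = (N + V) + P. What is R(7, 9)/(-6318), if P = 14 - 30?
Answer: 0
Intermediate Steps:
P = -16
R(N, V) = -16 + N + V (R(N, V) = (N + V) - 16 = -16 + N + V)
R(7, 9)/(-6318) = (-16 + 7 + 9)/(-6318) = 0*(-1/6318) = 0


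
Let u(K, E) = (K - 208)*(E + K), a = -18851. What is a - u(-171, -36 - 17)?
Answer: -103747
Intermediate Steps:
u(K, E) = (-208 + K)*(E + K)
a - u(-171, -36 - 17) = -18851 - ((-171)**2 - 208*(-36 - 17) - 208*(-171) + (-36 - 17)*(-171)) = -18851 - (29241 - 208*(-53) + 35568 - 53*(-171)) = -18851 - (29241 + 11024 + 35568 + 9063) = -18851 - 1*84896 = -18851 - 84896 = -103747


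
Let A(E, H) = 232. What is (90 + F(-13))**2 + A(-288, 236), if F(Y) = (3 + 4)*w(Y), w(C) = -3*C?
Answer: 132001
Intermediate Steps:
F(Y) = -21*Y (F(Y) = (3 + 4)*(-3*Y) = 7*(-3*Y) = -21*Y)
(90 + F(-13))**2 + A(-288, 236) = (90 - 21*(-13))**2 + 232 = (90 + 273)**2 + 232 = 363**2 + 232 = 131769 + 232 = 132001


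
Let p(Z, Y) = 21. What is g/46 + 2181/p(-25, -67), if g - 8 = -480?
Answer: 15069/161 ≈ 93.596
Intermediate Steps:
g = -472 (g = 8 - 480 = -472)
g/46 + 2181/p(-25, -67) = -472/46 + 2181/21 = -472*1/46 + 2181*(1/21) = -236/23 + 727/7 = 15069/161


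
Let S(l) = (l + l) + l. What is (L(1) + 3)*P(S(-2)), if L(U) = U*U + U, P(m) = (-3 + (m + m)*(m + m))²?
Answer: 99405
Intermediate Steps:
S(l) = 3*l (S(l) = 2*l + l = 3*l)
P(m) = (-3 + 4*m²)² (P(m) = (-3 + (2*m)*(2*m))² = (-3 + 4*m²)²)
L(U) = U + U² (L(U) = U² + U = U + U²)
(L(1) + 3)*P(S(-2)) = (1*(1 + 1) + 3)*(-3 + 4*(3*(-2))²)² = (1*2 + 3)*(-3 + 4*(-6)²)² = (2 + 3)*(-3 + 4*36)² = 5*(-3 + 144)² = 5*141² = 5*19881 = 99405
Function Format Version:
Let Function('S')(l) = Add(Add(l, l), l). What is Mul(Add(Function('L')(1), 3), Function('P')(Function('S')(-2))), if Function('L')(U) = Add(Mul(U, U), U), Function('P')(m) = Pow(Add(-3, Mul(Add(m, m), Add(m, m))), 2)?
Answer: 99405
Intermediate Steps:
Function('S')(l) = Mul(3, l) (Function('S')(l) = Add(Mul(2, l), l) = Mul(3, l))
Function('P')(m) = Pow(Add(-3, Mul(4, Pow(m, 2))), 2) (Function('P')(m) = Pow(Add(-3, Mul(Mul(2, m), Mul(2, m))), 2) = Pow(Add(-3, Mul(4, Pow(m, 2))), 2))
Function('L')(U) = Add(U, Pow(U, 2)) (Function('L')(U) = Add(Pow(U, 2), U) = Add(U, Pow(U, 2)))
Mul(Add(Function('L')(1), 3), Function('P')(Function('S')(-2))) = Mul(Add(Mul(1, Add(1, 1)), 3), Pow(Add(-3, Mul(4, Pow(Mul(3, -2), 2))), 2)) = Mul(Add(Mul(1, 2), 3), Pow(Add(-3, Mul(4, Pow(-6, 2))), 2)) = Mul(Add(2, 3), Pow(Add(-3, Mul(4, 36)), 2)) = Mul(5, Pow(Add(-3, 144), 2)) = Mul(5, Pow(141, 2)) = Mul(5, 19881) = 99405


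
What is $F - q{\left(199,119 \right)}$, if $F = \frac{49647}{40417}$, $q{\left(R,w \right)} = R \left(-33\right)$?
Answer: $\frac{20420622}{3109} \approx 6568.2$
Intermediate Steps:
$q{\left(R,w \right)} = - 33 R$
$F = \frac{3819}{3109}$ ($F = 49647 \cdot \frac{1}{40417} = \frac{3819}{3109} \approx 1.2284$)
$F - q{\left(199,119 \right)} = \frac{3819}{3109} - \left(-33\right) 199 = \frac{3819}{3109} - -6567 = \frac{3819}{3109} + 6567 = \frac{20420622}{3109}$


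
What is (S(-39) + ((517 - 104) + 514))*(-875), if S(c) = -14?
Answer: -798875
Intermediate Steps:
(S(-39) + ((517 - 104) + 514))*(-875) = (-14 + ((517 - 104) + 514))*(-875) = (-14 + (413 + 514))*(-875) = (-14 + 927)*(-875) = 913*(-875) = -798875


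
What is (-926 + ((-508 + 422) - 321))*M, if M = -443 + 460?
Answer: -22661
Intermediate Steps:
M = 17
(-926 + ((-508 + 422) - 321))*M = (-926 + ((-508 + 422) - 321))*17 = (-926 + (-86 - 321))*17 = (-926 - 407)*17 = -1333*17 = -22661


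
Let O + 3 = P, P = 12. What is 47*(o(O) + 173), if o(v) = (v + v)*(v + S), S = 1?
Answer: 16591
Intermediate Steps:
O = 9 (O = -3 + 12 = 9)
o(v) = 2*v*(1 + v) (o(v) = (v + v)*(v + 1) = (2*v)*(1 + v) = 2*v*(1 + v))
47*(o(O) + 173) = 47*(2*9*(1 + 9) + 173) = 47*(2*9*10 + 173) = 47*(180 + 173) = 47*353 = 16591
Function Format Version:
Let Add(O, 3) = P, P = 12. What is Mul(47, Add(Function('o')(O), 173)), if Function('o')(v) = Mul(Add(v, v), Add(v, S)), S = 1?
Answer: 16591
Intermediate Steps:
O = 9 (O = Add(-3, 12) = 9)
Function('o')(v) = Mul(2, v, Add(1, v)) (Function('o')(v) = Mul(Add(v, v), Add(v, 1)) = Mul(Mul(2, v), Add(1, v)) = Mul(2, v, Add(1, v)))
Mul(47, Add(Function('o')(O), 173)) = Mul(47, Add(Mul(2, 9, Add(1, 9)), 173)) = Mul(47, Add(Mul(2, 9, 10), 173)) = Mul(47, Add(180, 173)) = Mul(47, 353) = 16591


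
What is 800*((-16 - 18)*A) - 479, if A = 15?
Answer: -408479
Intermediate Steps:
800*((-16 - 18)*A) - 479 = 800*((-16 - 18)*15) - 479 = 800*(-34*15) - 479 = 800*(-510) - 479 = -408000 - 479 = -408479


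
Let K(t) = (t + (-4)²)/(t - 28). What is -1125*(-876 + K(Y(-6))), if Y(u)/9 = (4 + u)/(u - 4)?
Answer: 129200625/131 ≈ 9.8626e+5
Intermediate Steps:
Y(u) = 9*(4 + u)/(-4 + u) (Y(u) = 9*((4 + u)/(u - 4)) = 9*((4 + u)/(-4 + u)) = 9*(4 + u)/(-4 + u))
K(t) = (16 + t)/(-28 + t) (K(t) = (t + 16)/(-28 + t) = (16 + t)/(-28 + t))
-1125*(-876 + K(Y(-6))) = -1125*(-876 + (16 + 9*(4 - 6)/(-4 - 6))/(-28 + 9*(4 - 6)/(-4 - 6))) = -1125*(-876 + (16 + 9*(-2)/(-10))/(-28 + 9*(-2)/(-10))) = -1125*(-876 + (16 + 9*(-⅒)*(-2))/(-28 + 9*(-⅒)*(-2))) = -1125*(-876 + (16 + 9/5)/(-28 + 9/5)) = -1125*(-876 + (89/5)/(-131/5)) = -1125*(-876 - 5/131*89/5) = -1125*(-876 - 89/131) = -1125*(-114845/131) = 129200625/131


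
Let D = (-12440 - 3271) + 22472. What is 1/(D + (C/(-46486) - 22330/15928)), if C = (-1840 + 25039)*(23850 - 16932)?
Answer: 1529812/5059311793 ≈ 0.00030238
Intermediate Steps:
D = 6761 (D = -15711 + 22472 = 6761)
C = 160490682 (C = 23199*6918 = 160490682)
1/(D + (C/(-46486) - 22330/15928)) = 1/(6761 + (160490682/(-46486) - 22330/15928)) = 1/(6761 + (160490682*(-1/46486) - 22330*1/15928)) = 1/(6761 + (-7295031/2113 - 1015/724)) = 1/(6761 - 5283747139/1529812) = 1/(5059311793/1529812) = 1529812/5059311793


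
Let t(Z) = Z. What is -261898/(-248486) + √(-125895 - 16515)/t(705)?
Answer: 18707/17749 + I*√142410/705 ≈ 1.054 + 0.53528*I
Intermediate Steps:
-261898/(-248486) + √(-125895 - 16515)/t(705) = -261898/(-248486) + √(-125895 - 16515)/705 = -261898*(-1/248486) + √(-142410)*(1/705) = 18707/17749 + (I*√142410)*(1/705) = 18707/17749 + I*√142410/705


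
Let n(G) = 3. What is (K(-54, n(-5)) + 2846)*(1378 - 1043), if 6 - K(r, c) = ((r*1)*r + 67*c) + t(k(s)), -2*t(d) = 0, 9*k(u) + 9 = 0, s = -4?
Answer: -88775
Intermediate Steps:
k(u) = -1 (k(u) = -1 + (⅑)*0 = -1 + 0 = -1)
t(d) = 0 (t(d) = -½*0 = 0)
K(r, c) = 6 - r² - 67*c (K(r, c) = 6 - (((r*1)*r + 67*c) + 0) = 6 - ((r*r + 67*c) + 0) = 6 - ((r² + 67*c) + 0) = 6 - (r² + 67*c) = 6 + (-r² - 67*c) = 6 - r² - 67*c)
(K(-54, n(-5)) + 2846)*(1378 - 1043) = ((6 - 1*(-54)² - 67*3) + 2846)*(1378 - 1043) = ((6 - 1*2916 - 201) + 2846)*335 = ((6 - 2916 - 201) + 2846)*335 = (-3111 + 2846)*335 = -265*335 = -88775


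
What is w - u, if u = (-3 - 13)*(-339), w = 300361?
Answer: 294937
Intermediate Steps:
u = 5424 (u = -16*(-339) = 5424)
w - u = 300361 - 1*5424 = 300361 - 5424 = 294937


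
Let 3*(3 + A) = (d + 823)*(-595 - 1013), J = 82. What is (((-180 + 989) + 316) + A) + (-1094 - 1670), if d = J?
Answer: -486722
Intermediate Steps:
d = 82
A = -485083 (A = -3 + ((82 + 823)*(-595 - 1013))/3 = -3 + (905*(-1608))/3 = -3 + (⅓)*(-1455240) = -3 - 485080 = -485083)
(((-180 + 989) + 316) + A) + (-1094 - 1670) = (((-180 + 989) + 316) - 485083) + (-1094 - 1670) = ((809 + 316) - 485083) - 2764 = (1125 - 485083) - 2764 = -483958 - 2764 = -486722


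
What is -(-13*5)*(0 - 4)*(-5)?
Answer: 1300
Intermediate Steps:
-(-13*5)*(0 - 4)*(-5) = -(-65)*(-4*(-5)) = -(-65)*20 = -1*(-1300) = 1300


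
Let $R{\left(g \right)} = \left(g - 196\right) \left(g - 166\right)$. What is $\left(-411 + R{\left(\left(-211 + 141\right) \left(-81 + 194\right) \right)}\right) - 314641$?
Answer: $65149004$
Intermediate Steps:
$R{\left(g \right)} = \left(-196 + g\right) \left(-166 + g\right)$
$\left(-411 + R{\left(\left(-211 + 141\right) \left(-81 + 194\right) \right)}\right) - 314641 = \left(-411 + \left(32536 + \left(\left(-211 + 141\right) \left(-81 + 194\right)\right)^{2} - 362 \left(-211 + 141\right) \left(-81 + 194\right)\right)\right) - 314641 = \left(-411 + \left(32536 + \left(\left(-70\right) 113\right)^{2} - 362 \left(\left(-70\right) 113\right)\right)\right) - 314641 = \left(-411 + \left(32536 + \left(-7910\right)^{2} - -2863420\right)\right) - 314641 = \left(-411 + \left(32536 + 62568100 + 2863420\right)\right) - 314641 = \left(-411 + 65464056\right) - 314641 = 65463645 - 314641 = 65149004$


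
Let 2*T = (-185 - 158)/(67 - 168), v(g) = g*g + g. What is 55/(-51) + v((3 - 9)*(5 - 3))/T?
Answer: 1340999/17493 ≈ 76.659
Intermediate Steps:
v(g) = g + g**2 (v(g) = g**2 + g = g + g**2)
T = 343/202 (T = ((-185 - 158)/(67 - 168))/2 = (-343/(-101))/2 = (-343*(-1/101))/2 = (1/2)*(343/101) = 343/202 ≈ 1.6980)
55/(-51) + v((3 - 9)*(5 - 3))/T = 55/(-51) + (((3 - 9)*(5 - 3))*(1 + (3 - 9)*(5 - 3)))/(343/202) = 55*(-1/51) + ((-6*2)*(1 - 6*2))*(202/343) = -55/51 - 12*(1 - 12)*(202/343) = -55/51 - 12*(-11)*(202/343) = -55/51 + 132*(202/343) = -55/51 + 26664/343 = 1340999/17493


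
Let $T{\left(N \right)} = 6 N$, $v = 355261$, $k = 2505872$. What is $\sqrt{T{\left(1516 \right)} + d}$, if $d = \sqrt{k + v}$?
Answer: $\sqrt{9096 + \sqrt{2861133}} \approx 103.86$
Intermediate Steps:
$d = \sqrt{2861133}$ ($d = \sqrt{2505872 + 355261} = \sqrt{2861133} \approx 1691.5$)
$\sqrt{T{\left(1516 \right)} + d} = \sqrt{6 \cdot 1516 + \sqrt{2861133}} = \sqrt{9096 + \sqrt{2861133}}$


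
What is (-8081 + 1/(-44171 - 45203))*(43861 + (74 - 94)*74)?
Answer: -30608884513395/89374 ≈ -3.4248e+8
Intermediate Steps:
(-8081 + 1/(-44171 - 45203))*(43861 + (74 - 94)*74) = (-8081 + 1/(-89374))*(43861 - 20*74) = (-8081 - 1/89374)*(43861 - 1480) = -722231295/89374*42381 = -30608884513395/89374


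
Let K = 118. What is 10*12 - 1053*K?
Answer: -124134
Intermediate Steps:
10*12 - 1053*K = 10*12 - 1053*118 = 120 - 124254 = -124134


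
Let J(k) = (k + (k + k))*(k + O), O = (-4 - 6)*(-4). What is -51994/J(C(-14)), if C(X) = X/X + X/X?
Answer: -25997/126 ≈ -206.33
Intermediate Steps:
O = 40 (O = -10*(-4) = 40)
C(X) = 2 (C(X) = 1 + 1 = 2)
J(k) = 3*k*(40 + k) (J(k) = (k + (k + k))*(k + 40) = (k + 2*k)*(40 + k) = (3*k)*(40 + k) = 3*k*(40 + k))
-51994/J(C(-14)) = -51994*1/(6*(40 + 2)) = -51994/(3*2*42) = -51994/252 = -51994*1/252 = -25997/126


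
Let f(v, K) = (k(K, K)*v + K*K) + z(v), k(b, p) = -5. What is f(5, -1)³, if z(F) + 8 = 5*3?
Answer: -4913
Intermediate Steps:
z(F) = 7 (z(F) = -8 + 5*3 = -8 + 15 = 7)
f(v, K) = 7 + K² - 5*v (f(v, K) = (-5*v + K*K) + 7 = (-5*v + K²) + 7 = (K² - 5*v) + 7 = 7 + K² - 5*v)
f(5, -1)³ = (7 + (-1)² - 5*5)³ = (7 + 1 - 25)³ = (-17)³ = -4913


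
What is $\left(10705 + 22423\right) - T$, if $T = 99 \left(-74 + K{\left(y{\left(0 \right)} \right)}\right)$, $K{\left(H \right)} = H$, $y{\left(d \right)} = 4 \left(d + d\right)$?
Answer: $40454$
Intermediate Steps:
$y{\left(d \right)} = 8 d$ ($y{\left(d \right)} = 4 \cdot 2 d = 8 d$)
$T = -7326$ ($T = 99 \left(-74 + 8 \cdot 0\right) = 99 \left(-74 + 0\right) = 99 \left(-74\right) = -7326$)
$\left(10705 + 22423\right) - T = \left(10705 + 22423\right) - -7326 = 33128 + 7326 = 40454$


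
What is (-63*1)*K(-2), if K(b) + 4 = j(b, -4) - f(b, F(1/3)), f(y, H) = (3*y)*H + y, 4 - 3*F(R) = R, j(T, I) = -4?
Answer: -84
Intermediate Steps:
F(R) = 4/3 - R/3
f(y, H) = y + 3*H*y (f(y, H) = 3*H*y + y = y + 3*H*y)
K(b) = -8 - 14*b/3 (K(b) = -4 + (-4 - b*(1 + 3*(4/3 - 1/3/3))) = -4 + (-4 - b*(1 + 3*(4/3 - 1/3*1/3))) = -4 + (-4 - b*(1 + 3*(4/3 - 1/9))) = -4 + (-4 - b*(1 + 3*(11/9))) = -4 + (-4 - b*(1 + 11/3)) = -4 + (-4 - b*14/3) = -4 + (-4 - 14*b/3) = -8 - 14*b/3)
(-63*1)*K(-2) = (-63*1)*(-8 - 14/3*(-2)) = -63*(-8 + 28/3) = -63*4/3 = -84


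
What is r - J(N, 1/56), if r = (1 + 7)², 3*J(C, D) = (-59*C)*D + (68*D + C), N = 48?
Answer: 2707/42 ≈ 64.452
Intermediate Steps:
J(C, D) = C/3 + 68*D/3 - 59*C*D/3 (J(C, D) = ((-59*C)*D + (68*D + C))/3 = (-59*C*D + (C + 68*D))/3 = (C + 68*D - 59*C*D)/3 = C/3 + 68*D/3 - 59*C*D/3)
r = 64 (r = 8² = 64)
r - J(N, 1/56) = 64 - ((⅓)*48 + (68/3)/56 - 59/3*48/56) = 64 - (16 + (68/3)*(1/56) - 59/3*48*1/56) = 64 - (16 + 17/42 - 118/7) = 64 - 1*(-19/42) = 64 + 19/42 = 2707/42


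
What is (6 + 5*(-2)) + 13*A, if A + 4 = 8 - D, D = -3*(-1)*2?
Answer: -30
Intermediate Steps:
D = 6 (D = 3*2 = 6)
A = -2 (A = -4 + (8 - 1*6) = -4 + (8 - 6) = -4 + 2 = -2)
(6 + 5*(-2)) + 13*A = (6 + 5*(-2)) + 13*(-2) = (6 - 10) - 26 = -4 - 26 = -30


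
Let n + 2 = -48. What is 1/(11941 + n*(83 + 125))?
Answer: 1/1541 ≈ 0.00064893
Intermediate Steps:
n = -50 (n = -2 - 48 = -50)
1/(11941 + n*(83 + 125)) = 1/(11941 - 50*(83 + 125)) = 1/(11941 - 50*208) = 1/(11941 - 10400) = 1/1541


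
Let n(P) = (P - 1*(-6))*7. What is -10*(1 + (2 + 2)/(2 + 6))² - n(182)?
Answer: -2677/2 ≈ -1338.5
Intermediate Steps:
n(P) = 42 + 7*P (n(P) = (P + 6)*7 = (6 + P)*7 = 42 + 7*P)
-10*(1 + (2 + 2)/(2 + 6))² - n(182) = -10*(1 + (2 + 2)/(2 + 6))² - (42 + 7*182) = -10*(1 + 4/8)² - (42 + 1274) = -10*(1 + 4*(⅛))² - 1*1316 = -10*(1 + ½)² - 1316 = -10*(3/2)² - 1316 = -10*9/4 - 1316 = -45/2 - 1316 = -2677/2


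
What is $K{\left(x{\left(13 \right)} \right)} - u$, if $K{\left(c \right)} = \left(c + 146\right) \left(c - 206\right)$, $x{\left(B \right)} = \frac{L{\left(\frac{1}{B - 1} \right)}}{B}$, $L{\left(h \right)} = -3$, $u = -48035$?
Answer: $\frac{3037420}{169} \approx 17973.0$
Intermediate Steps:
$x{\left(B \right)} = - \frac{3}{B}$
$K{\left(c \right)} = \left(-206 + c\right) \left(146 + c\right)$ ($K{\left(c \right)} = \left(146 + c\right) \left(-206 + c\right) = \left(-206 + c\right) \left(146 + c\right)$)
$K{\left(x{\left(13 \right)} \right)} - u = \left(-30076 + \left(- \frac{3}{13}\right)^{2} - 60 \left(- \frac{3}{13}\right)\right) - -48035 = \left(-30076 + \left(\left(-3\right) \frac{1}{13}\right)^{2} - 60 \left(\left(-3\right) \frac{1}{13}\right)\right) + 48035 = \left(-30076 + \left(- \frac{3}{13}\right)^{2} - - \frac{180}{13}\right) + 48035 = \left(-30076 + \frac{9}{169} + \frac{180}{13}\right) + 48035 = - \frac{5080495}{169} + 48035 = \frac{3037420}{169}$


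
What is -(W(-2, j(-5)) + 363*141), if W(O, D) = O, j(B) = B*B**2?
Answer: -51181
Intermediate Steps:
j(B) = B**3
-(W(-2, j(-5)) + 363*141) = -(-2 + 363*141) = -(-2 + 51183) = -1*51181 = -51181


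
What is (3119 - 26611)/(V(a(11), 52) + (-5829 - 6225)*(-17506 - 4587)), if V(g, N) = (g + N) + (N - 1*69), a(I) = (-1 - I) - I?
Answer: -11746/133154517 ≈ -8.8213e-5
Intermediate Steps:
a(I) = -1 - 2*I
V(g, N) = -69 + g + 2*N (V(g, N) = (N + g) + (N - 69) = (N + g) + (-69 + N) = -69 + g + 2*N)
(3119 - 26611)/(V(a(11), 52) + (-5829 - 6225)*(-17506 - 4587)) = (3119 - 26611)/((-69 + (-1 - 2*11) + 2*52) + (-5829 - 6225)*(-17506 - 4587)) = -23492/((-69 + (-1 - 22) + 104) - 12054*(-22093)) = -23492/((-69 - 23 + 104) + 266309022) = -23492/(12 + 266309022) = -23492/266309034 = -23492*1/266309034 = -11746/133154517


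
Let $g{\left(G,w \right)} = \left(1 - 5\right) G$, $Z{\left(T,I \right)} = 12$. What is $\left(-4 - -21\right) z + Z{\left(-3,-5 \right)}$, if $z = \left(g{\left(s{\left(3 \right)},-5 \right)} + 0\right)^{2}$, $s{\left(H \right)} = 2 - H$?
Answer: $284$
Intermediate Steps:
$g{\left(G,w \right)} = - 4 G$
$z = 16$ ($z = \left(- 4 \left(2 - 3\right) + 0\right)^{2} = \left(\left(-4\right) \left(-1\right) + 0\right)^{2} = \left(4 + 0\right)^{2} = 4^{2} = 16$)
$\left(-4 - -21\right) z + Z{\left(-3,-5 \right)} = \left(-4 - -21\right) 16 + 12 = \left(-4 + 21\right) 16 + 12 = 17 \cdot 16 + 12 = 272 + 12 = 284$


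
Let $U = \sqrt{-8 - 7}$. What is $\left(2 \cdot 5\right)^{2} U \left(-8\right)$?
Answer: $- 800 i \sqrt{15} \approx - 3098.4 i$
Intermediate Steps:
$U = i \sqrt{15}$ ($U = \sqrt{-15} = i \sqrt{15} \approx 3.873 i$)
$\left(2 \cdot 5\right)^{2} U \left(-8\right) = \left(2 \cdot 5\right)^{2} i \sqrt{15} \left(-8\right) = 10^{2} i \sqrt{15} \left(-8\right) = 100 i \sqrt{15} \left(-8\right) = - 800 i \sqrt{15}$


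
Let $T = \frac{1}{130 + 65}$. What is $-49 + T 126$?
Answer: $- \frac{3143}{65} \approx -48.354$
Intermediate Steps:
$T = \frac{1}{195} \approx 0.0051282$
$-49 + T 126 = -49 + \frac{1}{195} \cdot 126 = -49 + \frac{42}{65} = - \frac{3143}{65}$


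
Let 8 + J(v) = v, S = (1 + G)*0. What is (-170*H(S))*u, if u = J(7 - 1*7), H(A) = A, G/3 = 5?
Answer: 0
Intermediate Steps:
G = 15 (G = 3*5 = 15)
S = 0 (S = (1 + 15)*0 = 16*0 = 0)
J(v) = -8 + v
u = -8 (u = -8 + (7 - 1*7) = -8 + (7 - 7) = -8 + 0 = -8)
(-170*H(S))*u = -170*0*(-8) = 0*(-8) = 0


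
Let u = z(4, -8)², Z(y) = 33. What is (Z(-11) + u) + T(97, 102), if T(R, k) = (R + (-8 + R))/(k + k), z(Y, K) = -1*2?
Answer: 1289/34 ≈ 37.912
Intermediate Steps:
z(Y, K) = -2
T(R, k) = (-8 + 2*R)/(2*k) (T(R, k) = (-8 + 2*R)/((2*k)) = (-8 + 2*R)*(1/(2*k)) = (-8 + 2*R)/(2*k))
u = 4 (u = (-2)² = 4)
(Z(-11) + u) + T(97, 102) = (33 + 4) + (-4 + 97)/102 = 37 + (1/102)*93 = 37 + 31/34 = 1289/34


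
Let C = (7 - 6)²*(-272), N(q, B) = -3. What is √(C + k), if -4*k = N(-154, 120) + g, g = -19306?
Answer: √18221/2 ≈ 67.493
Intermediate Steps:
C = -272 (C = 1²*(-272) = 1*(-272) = -272)
k = 19309/4 (k = -(-3 - 19306)/4 = -¼*(-19309) = 19309/4 ≈ 4827.3)
√(C + k) = √(-272 + 19309/4) = √(18221/4) = √18221/2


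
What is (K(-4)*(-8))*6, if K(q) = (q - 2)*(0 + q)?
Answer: -1152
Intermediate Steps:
K(q) = q*(-2 + q) (K(q) = (-2 + q)*q = q*(-2 + q))
(K(-4)*(-8))*6 = (-4*(-2 - 4)*(-8))*6 = (-4*(-6)*(-8))*6 = (24*(-8))*6 = -192*6 = -1152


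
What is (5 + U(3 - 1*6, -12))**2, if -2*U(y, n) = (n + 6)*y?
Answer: 16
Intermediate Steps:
U(y, n) = -y*(6 + n)/2 (U(y, n) = -(n + 6)*y/2 = -(6 + n)*y/2 = -y*(6 + n)/2)
(5 + U(3 - 1*6, -12))**2 = (5 - (3 - 1*6)*(6 - 12)/2)**2 = (5 - 1/2*(3 - 6)*(-6))**2 = (5 - 1/2*(-3)*(-6))**2 = (5 - 9)**2 = (-4)**2 = 16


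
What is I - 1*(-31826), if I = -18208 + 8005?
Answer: 21623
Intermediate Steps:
I = -10203
I - 1*(-31826) = -10203 - 1*(-31826) = -10203 + 31826 = 21623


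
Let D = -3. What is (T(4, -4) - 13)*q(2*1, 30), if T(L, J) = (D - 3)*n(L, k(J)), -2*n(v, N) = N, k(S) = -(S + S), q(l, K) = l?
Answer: 22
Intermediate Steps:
k(S) = -2*S
n(v, N) = -N/2
T(L, J) = -6*J (T(L, J) = (-3 - 3)*(-(-1)*J) = -6*J)
(T(4, -4) - 13)*q(2*1, 30) = (-6*(-4) - 13)*(2*1) = (24 - 13)*2 = 11*2 = 22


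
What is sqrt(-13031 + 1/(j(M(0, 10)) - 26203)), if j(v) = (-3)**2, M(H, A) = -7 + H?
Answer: I*sqrt(8940903188910)/26194 ≈ 114.15*I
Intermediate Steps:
j(v) = 9
sqrt(-13031 + 1/(j(M(0, 10)) - 26203)) = sqrt(-13031 + 1/(9 - 26203)) = sqrt(-13031 + 1/(-26194)) = sqrt(-13031 - 1/26194) = sqrt(-341334015/26194) = I*sqrt(8940903188910)/26194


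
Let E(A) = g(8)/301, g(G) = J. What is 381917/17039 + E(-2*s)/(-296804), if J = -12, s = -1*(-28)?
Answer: 8529925669534/380557562539 ≈ 22.414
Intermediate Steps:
s = 28
g(G) = -12
E(A) = -12/301
381917/17039 + E(-2*s)/(-296804) = 381917/17039 - 12/301/(-296804) = 381917*(1/17039) - 12/301*(-1/296804) = 381917/17039 + 3/22334501 = 8529925669534/380557562539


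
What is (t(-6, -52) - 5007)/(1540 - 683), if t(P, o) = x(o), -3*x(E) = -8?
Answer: -15013/2571 ≈ -5.8394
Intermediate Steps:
x(E) = 8/3 (x(E) = -1/3*(-8) = 8/3)
t(P, o) = 8/3
(t(-6, -52) - 5007)/(1540 - 683) = (8/3 - 5007)/(1540 - 683) = -15013/3/857 = -15013/3*1/857 = -15013/2571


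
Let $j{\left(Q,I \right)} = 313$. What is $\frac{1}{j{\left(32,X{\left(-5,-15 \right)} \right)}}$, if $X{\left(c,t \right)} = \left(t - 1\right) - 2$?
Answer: $\frac{1}{313} \approx 0.0031949$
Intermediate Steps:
$X{\left(c,t \right)} = -3 + t$ ($X{\left(c,t \right)} = \left(-1 + t\right) - 2 = -3 + t$)
$\frac{1}{j{\left(32,X{\left(-5,-15 \right)} \right)}} = \frac{1}{313}$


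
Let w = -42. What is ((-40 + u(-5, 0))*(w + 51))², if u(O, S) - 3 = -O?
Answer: 82944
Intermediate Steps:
u(O, S) = 3 - O
((-40 + u(-5, 0))*(w + 51))² = ((-40 + (3 - 1*(-5)))*(-42 + 51))² = ((-40 + (3 + 5))*9)² = ((-40 + 8)*9)² = (-32*9)² = (-288)² = 82944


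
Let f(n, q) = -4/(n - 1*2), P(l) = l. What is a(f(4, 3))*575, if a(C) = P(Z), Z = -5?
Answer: -2875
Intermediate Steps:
f(n, q) = -4/(-2 + n) (f(n, q) = -4/(n - 2) = -4/(-2 + n))
a(C) = -5
a(f(4, 3))*575 = -5*575 = -2875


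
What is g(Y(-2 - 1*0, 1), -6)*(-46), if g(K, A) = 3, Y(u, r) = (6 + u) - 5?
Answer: -138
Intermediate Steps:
Y(u, r) = 1 + u
g(Y(-2 - 1*0, 1), -6)*(-46) = 3*(-46) = -138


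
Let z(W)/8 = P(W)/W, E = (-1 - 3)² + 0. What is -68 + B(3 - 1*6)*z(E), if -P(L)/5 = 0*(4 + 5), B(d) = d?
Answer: -68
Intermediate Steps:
P(L) = 0 (P(L) = -0*(4 + 5) = -0*9 = -5*0 = 0)
E = 16 (E = (-4)² + 0 = 16 + 0 = 16)
z(W) = 0 (z(W) = 8*(0/W) = 8*0 = 0)
-68 + B(3 - 1*6)*z(E) = -68 + (3 - 1*6)*0 = -68 + (3 - 6)*0 = -68 - 3*0 = -68 + 0 = -68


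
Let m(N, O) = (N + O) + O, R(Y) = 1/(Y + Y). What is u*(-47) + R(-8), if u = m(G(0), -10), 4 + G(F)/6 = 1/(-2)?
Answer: 35343/16 ≈ 2208.9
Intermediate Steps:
R(Y) = 1/(2*Y)
G(F) = -27 (G(F) = -24 + 6/(-2) = -24 + 6*(-1/2) = -24 - 3 = -27)
m(N, O) = N + 2*O
u = -47 (u = -27 + 2*(-10) = -27 - 20 = -47)
u*(-47) + R(-8) = -47*(-47) + (1/2)/(-8) = 2209 + (1/2)*(-1/8) = 2209 - 1/16 = 35343/16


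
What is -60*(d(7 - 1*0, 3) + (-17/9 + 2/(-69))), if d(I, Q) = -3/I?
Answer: 68000/483 ≈ 140.79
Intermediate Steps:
-60*(d(7 - 1*0, 3) + (-17/9 + 2/(-69))) = -60*(-3/(7 - 1*0) + (-17/9 + 2/(-69))) = -60*(-3/(7 + 0) + (-17*⅑ + 2*(-1/69))) = -60*(-3/7 + (-17/9 - 2/69)) = -60*(-3*⅐ - 397/207) = -60*(-3/7 - 397/207) = -60*(-3400/1449) = 68000/483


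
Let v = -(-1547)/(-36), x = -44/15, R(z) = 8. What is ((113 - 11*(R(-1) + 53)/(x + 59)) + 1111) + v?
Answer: 35394457/30276 ≈ 1169.1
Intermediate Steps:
x = -44/15 (x = -44*1/15 = -44/15 ≈ -2.9333)
v = -1547/36 (v = -(-1547)*(-1)/36 = -1*1547/36 = -1547/36 ≈ -42.972)
((113 - 11*(R(-1) + 53)/(x + 59)) + 1111) + v = ((113 - 11*(8 + 53)/(-44/15 + 59)) + 1111) - 1547/36 = ((113 - 671/841/15) + 1111) - 1547/36 = ((113 - 671*15/841) + 1111) - 1547/36 = ((113 - 11*915/841) + 1111) - 1547/36 = ((113 - 10065/841) + 1111) - 1547/36 = (84968/841 + 1111) - 1547/36 = 1019319/841 - 1547/36 = 35394457/30276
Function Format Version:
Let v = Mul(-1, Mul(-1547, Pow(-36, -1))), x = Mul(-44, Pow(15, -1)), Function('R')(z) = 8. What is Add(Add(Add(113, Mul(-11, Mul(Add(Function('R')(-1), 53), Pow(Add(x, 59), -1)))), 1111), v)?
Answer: Rational(35394457, 30276) ≈ 1169.1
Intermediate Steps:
x = Rational(-44, 15) (x = Mul(-44, Rational(1, 15)) = Rational(-44, 15) ≈ -2.9333)
v = Rational(-1547, 36) (v = Mul(-1, Mul(-1547, Rational(-1, 36))) = Mul(-1, Rational(1547, 36)) = Rational(-1547, 36) ≈ -42.972)
Add(Add(Add(113, Mul(-11, Mul(Add(Function('R')(-1), 53), Pow(Add(x, 59), -1)))), 1111), v) = Add(Add(Add(113, Mul(-11, Mul(Add(8, 53), Pow(Add(Rational(-44, 15), 59), -1)))), 1111), Rational(-1547, 36)) = Add(Add(Add(113, Mul(-11, Mul(61, Pow(Rational(841, 15), -1)))), 1111), Rational(-1547, 36)) = Add(Add(Add(113, Mul(-11, Mul(61, Rational(15, 841)))), 1111), Rational(-1547, 36)) = Add(Add(Add(113, Mul(-11, Rational(915, 841))), 1111), Rational(-1547, 36)) = Add(Add(Add(113, Rational(-10065, 841)), 1111), Rational(-1547, 36)) = Add(Add(Rational(84968, 841), 1111), Rational(-1547, 36)) = Add(Rational(1019319, 841), Rational(-1547, 36)) = Rational(35394457, 30276)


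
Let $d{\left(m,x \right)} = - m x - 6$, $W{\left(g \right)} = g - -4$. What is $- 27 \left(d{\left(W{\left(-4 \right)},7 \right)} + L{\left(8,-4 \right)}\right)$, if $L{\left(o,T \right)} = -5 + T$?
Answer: $405$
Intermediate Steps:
$W{\left(g \right)} = 4 + g$ ($W{\left(g \right)} = g + 4 = 4 + g$)
$d{\left(m,x \right)} = -6 - m x$ ($d{\left(m,x \right)} = - m x - 6 = -6 - m x$)
$- 27 \left(d{\left(W{\left(-4 \right)},7 \right)} + L{\left(8,-4 \right)}\right) = - 27 \left(\left(-6 - \left(4 - 4\right) 7\right) - 9\right) = - 27 \left(\left(-6 - 0 \cdot 7\right) - 9\right) = - 27 \left(\left(-6 + 0\right) - 9\right) = - 27 \left(-6 - 9\right) = \left(-27\right) \left(-15\right) = 405$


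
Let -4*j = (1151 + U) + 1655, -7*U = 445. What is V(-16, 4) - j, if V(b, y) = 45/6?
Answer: 19407/28 ≈ 693.11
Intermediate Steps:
U = -445/7 (U = -1/7*445 = -445/7 ≈ -63.571)
V(b, y) = 15/2 (V(b, y) = 45*(1/6) = 15/2)
j = -19197/28 (j = -((1151 - 445/7) + 1655)/4 = -(7612/7 + 1655)/4 = -1/4*19197/7 = -19197/28 ≈ -685.61)
V(-16, 4) - j = 15/2 - 1*(-19197/28) = 15/2 + 19197/28 = 19407/28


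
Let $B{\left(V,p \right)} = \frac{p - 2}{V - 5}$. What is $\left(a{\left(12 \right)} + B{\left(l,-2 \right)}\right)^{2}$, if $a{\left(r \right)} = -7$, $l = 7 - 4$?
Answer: $25$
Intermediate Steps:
$l = 3$ ($l = 7 - 4 = 3$)
$B{\left(V,p \right)} = \frac{-2 + p}{-5 + V}$
$\left(a{\left(12 \right)} + B{\left(l,-2 \right)}\right)^{2} = \left(-7 + \frac{-2 - 2}{-5 + 3}\right)^{2} = \left(-7 + \frac{1}{-2} \left(-4\right)\right)^{2} = \left(-7 - -2\right)^{2} = \left(-7 + 2\right)^{2} = \left(-5\right)^{2} = 25$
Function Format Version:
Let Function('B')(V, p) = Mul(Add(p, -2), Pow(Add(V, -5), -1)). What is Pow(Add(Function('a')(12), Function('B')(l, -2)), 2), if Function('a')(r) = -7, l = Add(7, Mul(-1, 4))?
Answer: 25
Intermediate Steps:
l = 3 (l = Add(7, -4) = 3)
Function('B')(V, p) = Mul(Pow(Add(-5, V), -1), Add(-2, p)) (Function('B')(V, p) = Mul(Add(-2, p), Pow(Add(-5, V), -1)) = Mul(Pow(Add(-5, V), -1), Add(-2, p)))
Pow(Add(Function('a')(12), Function('B')(l, -2)), 2) = Pow(Add(-7, Mul(Pow(Add(-5, 3), -1), Add(-2, -2))), 2) = Pow(Add(-7, Mul(Pow(-2, -1), -4)), 2) = Pow(Add(-7, Mul(Rational(-1, 2), -4)), 2) = Pow(Add(-7, 2), 2) = Pow(-5, 2) = 25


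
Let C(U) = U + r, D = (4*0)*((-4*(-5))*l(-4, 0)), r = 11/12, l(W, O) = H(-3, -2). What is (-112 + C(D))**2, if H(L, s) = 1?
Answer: 1776889/144 ≈ 12340.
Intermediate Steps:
l(W, O) = 1
r = 11/12 (r = 11*(1/12) = 11/12 ≈ 0.91667)
D = 0 (D = (4*0)*(-4*(-5)*1) = 0*(20*1) = 0*20 = 0)
C(U) = 11/12 + U (C(U) = U + 11/12 = 11/12 + U)
(-112 + C(D))**2 = (-112 + (11/12 + 0))**2 = (-112 + 11/12)**2 = (-1333/12)**2 = 1776889/144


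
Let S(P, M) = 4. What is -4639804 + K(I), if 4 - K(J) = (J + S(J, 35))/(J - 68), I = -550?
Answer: -477899491/103 ≈ -4.6398e+6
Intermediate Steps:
K(J) = 4 - (4 + J)/(-68 + J) (K(J) = 4 - (J + 4)/(J - 68) = 4 - (4 + J)/(-68 + J))
-4639804 + K(I) = -4639804 + 3*(-92 - 550)/(-68 - 550) = -4639804 + 3*(-642)/(-618) = -4639804 + 3*(-1/618)*(-642) = -4639804 + 321/103 = -477899491/103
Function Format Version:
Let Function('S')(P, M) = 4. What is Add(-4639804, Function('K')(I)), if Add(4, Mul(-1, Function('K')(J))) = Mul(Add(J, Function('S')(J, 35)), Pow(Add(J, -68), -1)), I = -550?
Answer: Rational(-477899491, 103) ≈ -4.6398e+6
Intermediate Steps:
Function('K')(J) = Add(4, Mul(-1, Pow(Add(-68, J), -1), Add(4, J))) (Function('K')(J) = Add(4, Mul(-1, Mul(Add(J, 4), Pow(Add(J, -68), -1)))) = Add(4, Mul(-1, Mul(Add(4, J), Pow(Add(-68, J), -1)))) = Add(4, Mul(-1, Mul(Pow(Add(-68, J), -1), Add(4, J)))) = Add(4, Mul(-1, Pow(Add(-68, J), -1), Add(4, J))))
Add(-4639804, Function('K')(I)) = Add(-4639804, Mul(3, Pow(Add(-68, -550), -1), Add(-92, -550))) = Add(-4639804, Mul(3, Pow(-618, -1), -642)) = Add(-4639804, Mul(3, Rational(-1, 618), -642)) = Add(-4639804, Rational(321, 103)) = Rational(-477899491, 103)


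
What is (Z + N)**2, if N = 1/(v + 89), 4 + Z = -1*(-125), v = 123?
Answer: 658076409/44944 ≈ 14642.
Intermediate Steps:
Z = 121 (Z = -4 - 1*(-125) = -4 + 125 = 121)
N = 1/212 (N = 1/(123 + 89) = 1/212 ≈ 0.0047170)
(Z + N)**2 = (121 + 1/212)**2 = (25653/212)**2 = 658076409/44944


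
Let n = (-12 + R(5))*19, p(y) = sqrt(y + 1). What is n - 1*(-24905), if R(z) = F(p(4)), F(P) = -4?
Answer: 24601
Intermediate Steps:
p(y) = sqrt(1 + y)
R(z) = -4
n = -304 (n = (-12 - 4)*19 = -16*19 = -304)
n - 1*(-24905) = -304 - 1*(-24905) = -304 + 24905 = 24601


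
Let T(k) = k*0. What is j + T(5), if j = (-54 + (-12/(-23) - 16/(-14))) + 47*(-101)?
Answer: -772693/161 ≈ -4799.3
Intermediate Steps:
T(k) = 0
j = -772693/161 (j = (-54 + (-12*(-1/23) - 16*(-1/14))) - 4747 = (-54 + (12/23 + 8/7)) - 4747 = (-54 + 268/161) - 4747 = -8426/161 - 4747 = -772693/161 ≈ -4799.3)
j + T(5) = -772693/161 + 0 = -772693/161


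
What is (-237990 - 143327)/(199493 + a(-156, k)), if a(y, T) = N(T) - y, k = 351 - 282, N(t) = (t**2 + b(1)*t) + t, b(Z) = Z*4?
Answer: -381317/204755 ≈ -1.8623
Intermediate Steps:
b(Z) = 4*Z
N(t) = t**2 + 5*t (N(t) = (t**2 + (4*1)*t) + t = (t**2 + 4*t) + t = t**2 + 5*t)
k = 69
a(y, T) = -y + T*(5 + T) (a(y, T) = T*(5 + T) - y = -y + T*(5 + T))
(-237990 - 143327)/(199493 + a(-156, k)) = (-237990 - 143327)/(199493 + (-1*(-156) + 69*(5 + 69))) = -381317/(199493 + (156 + 69*74)) = -381317/(199493 + (156 + 5106)) = -381317/(199493 + 5262) = -381317/204755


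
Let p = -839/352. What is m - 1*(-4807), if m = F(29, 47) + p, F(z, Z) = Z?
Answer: 1707769/352 ≈ 4851.6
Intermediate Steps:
p = -839/352 (p = -839*1/352 = -839/352 ≈ -2.3835)
m = 15705/352 (m = 47 - 839/352 = 15705/352 ≈ 44.616)
m - 1*(-4807) = 15705/352 - 1*(-4807) = 15705/352 + 4807 = 1707769/352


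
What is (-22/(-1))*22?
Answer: 484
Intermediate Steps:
(-22/(-1))*22 = -1*(-22)*22 = 22*22 = 484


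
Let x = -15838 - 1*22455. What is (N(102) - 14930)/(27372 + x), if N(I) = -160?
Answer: 15090/10921 ≈ 1.3817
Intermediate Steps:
x = -38293 (x = -15838 - 22455 = -38293)
(N(102) - 14930)/(27372 + x) = (-160 - 14930)/(27372 - 38293) = -15090/(-10921) = -15090*(-1/10921) = 15090/10921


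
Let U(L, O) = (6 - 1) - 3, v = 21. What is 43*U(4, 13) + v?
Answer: 107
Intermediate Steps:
U(L, O) = 2 (U(L, O) = 5 - 3 = 2)
43*U(4, 13) + v = 43*2 + 21 = 86 + 21 = 107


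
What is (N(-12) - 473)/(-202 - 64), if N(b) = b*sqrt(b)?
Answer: 473/266 + 12*I*sqrt(3)/133 ≈ 1.7782 + 0.15628*I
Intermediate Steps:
N(b) = b**(3/2)
(N(-12) - 473)/(-202 - 64) = ((-12)**(3/2) - 473)/(-202 - 64) = (-24*I*sqrt(3) - 473)/(-266) = (-473 - 24*I*sqrt(3))*(-1/266) = 473/266 + 12*I*sqrt(3)/133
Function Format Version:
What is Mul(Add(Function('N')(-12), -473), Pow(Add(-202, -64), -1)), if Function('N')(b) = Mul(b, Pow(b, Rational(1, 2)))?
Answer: Add(Rational(473, 266), Mul(Rational(12, 133), I, Pow(3, Rational(1, 2)))) ≈ Add(1.7782, Mul(0.15628, I))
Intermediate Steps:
Function('N')(b) = Pow(b, Rational(3, 2))
Mul(Add(Function('N')(-12), -473), Pow(Add(-202, -64), -1)) = Mul(Add(Pow(-12, Rational(3, 2)), -473), Pow(Add(-202, -64), -1)) = Mul(Add(Mul(-24, I, Pow(3, Rational(1, 2))), -473), Pow(-266, -1)) = Mul(Add(-473, Mul(-24, I, Pow(3, Rational(1, 2)))), Rational(-1, 266)) = Add(Rational(473, 266), Mul(Rational(12, 133), I, Pow(3, Rational(1, 2))))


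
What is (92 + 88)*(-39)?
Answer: -7020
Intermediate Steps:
(92 + 88)*(-39) = 180*(-39) = -7020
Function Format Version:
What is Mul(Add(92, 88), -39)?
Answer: -7020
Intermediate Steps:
Mul(Add(92, 88), -39) = Mul(180, -39) = -7020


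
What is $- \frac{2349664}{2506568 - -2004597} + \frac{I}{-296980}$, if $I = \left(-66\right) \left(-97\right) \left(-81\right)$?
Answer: $\frac{1625262901}{1326461170} \approx 1.2253$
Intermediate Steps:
$I = -518562$ ($I = 6402 \left(-81\right) = -518562$)
$- \frac{2349664}{2506568 - -2004597} + \frac{I}{-296980} = - \frac{2349664}{2506568 - -2004597} - \frac{518562}{-296980} = - \frac{2349664}{2506568 + 2004597} - - \frac{259281}{148490} = - \frac{2349664}{4511165} + \frac{259281}{148490} = \left(-2349664\right) \frac{1}{4511165} + \frac{259281}{148490} = - \frac{23264}{44665} + \frac{259281}{148490} = \frac{1625262901}{1326461170}$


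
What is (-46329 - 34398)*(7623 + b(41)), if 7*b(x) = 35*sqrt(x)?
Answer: -615381921 - 403635*sqrt(41) ≈ -6.1797e+8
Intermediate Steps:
b(x) = 5*sqrt(x) (b(x) = (35*sqrt(x))/7 = 5*sqrt(x))
(-46329 - 34398)*(7623 + b(41)) = (-46329 - 34398)*(7623 + 5*sqrt(41)) = -80727*(7623 + 5*sqrt(41)) = -615381921 - 403635*sqrt(41)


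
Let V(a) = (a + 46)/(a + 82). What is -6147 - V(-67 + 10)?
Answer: -153664/25 ≈ -6146.6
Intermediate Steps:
V(a) = (46 + a)/(82 + a)
-6147 - V(-67 + 10) = -6147 - (46 + (-67 + 10))/(82 + (-67 + 10)) = -6147 - (46 - 57)/(82 - 57) = -6147 - (-11)/25 = -6147 - 1*(-11/25) = -6147 + 11/25 = -153664/25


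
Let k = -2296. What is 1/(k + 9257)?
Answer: 1/6961 ≈ 0.00014366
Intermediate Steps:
1/(k + 9257) = 1/(-2296 + 9257) = 1/6961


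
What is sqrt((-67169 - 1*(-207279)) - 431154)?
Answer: 2*I*sqrt(72761) ≈ 539.49*I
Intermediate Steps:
sqrt((-67169 - 1*(-207279)) - 431154) = sqrt((-67169 + 207279) - 431154) = sqrt(140110 - 431154) = sqrt(-291044) = 2*I*sqrt(72761)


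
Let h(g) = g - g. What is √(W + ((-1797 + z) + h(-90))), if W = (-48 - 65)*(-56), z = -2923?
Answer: 2*√402 ≈ 40.100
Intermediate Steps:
h(g) = 0
W = 6328 (W = -113*(-56) = 6328)
√(W + ((-1797 + z) + h(-90))) = √(6328 + ((-1797 - 2923) + 0)) = √(6328 + (-4720 + 0)) = √(6328 - 4720) = √1608 = 2*√402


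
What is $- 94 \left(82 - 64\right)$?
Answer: $-1692$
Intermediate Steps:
$- 94 \left(82 - 64\right) = \left(-94\right) 18 = -1692$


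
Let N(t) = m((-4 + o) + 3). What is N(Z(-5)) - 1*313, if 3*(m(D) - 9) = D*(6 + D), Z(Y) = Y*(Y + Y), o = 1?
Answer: -304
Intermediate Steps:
Z(Y) = 2*Y**2 (Z(Y) = Y*(2*Y) = 2*Y**2)
m(D) = 9 + D*(6 + D)/3 (m(D) = 9 + (D*(6 + D))/3 = 9 + D*(6 + D)/3)
N(t) = 9 (N(t) = 9 + 2*((-4 + 1) + 3) + ((-4 + 1) + 3)**2/3 = 9 + 2*(-3 + 3) + (-3 + 3)**2/3 = 9 + 2*0 + (1/3)*0**2 = 9 + 0 + (1/3)*0 = 9 + 0 + 0 = 9)
N(Z(-5)) - 1*313 = 9 - 1*313 = 9 - 313 = -304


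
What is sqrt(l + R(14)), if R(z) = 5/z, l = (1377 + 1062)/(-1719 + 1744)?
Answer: sqrt(479794)/70 ≈ 9.8953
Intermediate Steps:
l = 2439/25 ≈ 97.560
sqrt(l + R(14)) = sqrt(2439/25 + 5/14) = sqrt(34271/350) = sqrt(479794)/70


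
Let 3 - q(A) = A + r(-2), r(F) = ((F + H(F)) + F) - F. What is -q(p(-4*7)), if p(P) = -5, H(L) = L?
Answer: -12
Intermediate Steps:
r(F) = 2*F (r(F) = ((F + F) + F) - F = (2*F + F) - F = 3*F - F = 2*F)
q(A) = 7 - A (q(A) = 3 - (A + 2*(-2)) = 3 - (A - 4) = 3 - (-4 + A) = 3 + (4 - A) = 7 - A)
-q(p(-4*7)) = -(7 - 1*(-5)) = -(7 + 5) = -1*12 = -12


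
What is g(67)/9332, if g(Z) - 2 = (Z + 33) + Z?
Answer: 169/9332 ≈ 0.018110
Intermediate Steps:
g(Z) = 35 + 2*Z (g(Z) = 2 + ((Z + 33) + Z) = 2 + ((33 + Z) + Z) = 2 + (33 + 2*Z) = 35 + 2*Z)
g(67)/9332 = (35 + 2*67)/9332 = (35 + 134)*(1/9332) = 169*(1/9332) = 169/9332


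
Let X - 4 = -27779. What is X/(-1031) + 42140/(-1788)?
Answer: 1553840/460857 ≈ 3.3716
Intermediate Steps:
X = -27775 (X = 4 - 27779 = -27775)
X/(-1031) + 42140/(-1788) = -27775/(-1031) + 42140/(-1788) = -27775*(-1/1031) + 42140*(-1/1788) = 27775/1031 - 10535/447 = 1553840/460857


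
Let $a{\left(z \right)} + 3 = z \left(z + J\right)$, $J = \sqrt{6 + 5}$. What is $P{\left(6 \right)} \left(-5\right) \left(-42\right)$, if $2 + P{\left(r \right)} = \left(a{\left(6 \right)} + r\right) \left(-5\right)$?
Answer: $-41370 - 6300 \sqrt{11} \approx -62265.0$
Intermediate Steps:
$J = \sqrt{11} \approx 3.3166$
$a{\left(z \right)} = -3 + z \left(z + \sqrt{11}\right)$
$P{\left(r \right)} = -167 - 30 \sqrt{11} - 5 r$ ($P{\left(r \right)} = -2 + \left(\left(-3 + 6^{2} + 6 \sqrt{11}\right) + r\right) \left(-5\right) = -2 + \left(\left(-3 + 36 + 6 \sqrt{11}\right) + r\right) \left(-5\right) = -2 + \left(\left(33 + 6 \sqrt{11}\right) + r\right) \left(-5\right) = -2 + \left(33 + r + 6 \sqrt{11}\right) \left(-5\right) = -2 - \left(165 + 5 r + 30 \sqrt{11}\right) = -167 - 30 \sqrt{11} - 5 r$)
$P{\left(6 \right)} \left(-5\right) \left(-42\right) = \left(-167 - 30 \sqrt{11} - 30\right) \left(-5\right) \left(-42\right) = \left(-197 - 30 \sqrt{11}\right) \left(-5\right) \left(-42\right) = \left(985 + 150 \sqrt{11}\right) \left(-42\right) = -41370 - 6300 \sqrt{11}$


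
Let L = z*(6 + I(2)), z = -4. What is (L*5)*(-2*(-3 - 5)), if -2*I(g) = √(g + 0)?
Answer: -1920 + 160*√2 ≈ -1693.7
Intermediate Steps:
I(g) = -√g/2 (I(g) = -√(g + 0)/2 = -√g/2)
L = -24 + 2*√2 (L = -4*(6 - √2/2) = -24 + 2*√2 ≈ -21.172)
(L*5)*(-2*(-3 - 5)) = ((-24 + 2*√2)*5)*(-2*(-3 - 5)) = (-120 + 10*√2)*(-2*(-8)) = (-120 + 10*√2)*16 = -1920 + 160*√2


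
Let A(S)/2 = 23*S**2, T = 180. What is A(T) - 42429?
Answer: 1447971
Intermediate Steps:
A(S) = 46*S**2 (A(S) = 2*(23*S**2) = 46*S**2)
A(T) - 42429 = 46*180**2 - 42429 = 46*32400 - 42429 = 1490400 - 42429 = 1447971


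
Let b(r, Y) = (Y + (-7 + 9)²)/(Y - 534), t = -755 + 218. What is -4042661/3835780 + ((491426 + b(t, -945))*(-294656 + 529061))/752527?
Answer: 217832754438606355429/1423058311917580 ≈ 1.5307e+5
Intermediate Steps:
t = -537
b(r, Y) = (4 + Y)/(-534 + Y) (b(r, Y) = (Y + 2²)/(-534 + Y) = (Y + 4)/(-534 + Y) = (4 + Y)/(-534 + Y))
-4042661/3835780 + ((491426 + b(t, -945))*(-294656 + 529061))/752527 = -4042661/3835780 + ((491426 + (4 - 945)/(-534 - 945))*(-294656 + 529061))/752527 = -4042661*1/3835780 + ((491426 - 941/(-1479))*234405)*(1/752527) = -4042661/3835780 + ((491426 - 1/1479*(-941))*234405)*(1/752527) = -4042661/3835780 + ((491426 + 941/1479)*234405)*(1/752527) = -4042661/3835780 + ((726819995/1479)*234405)*(1/752527) = -4042661/3835780 + (56790080309325/493)*(1/752527) = -4042661/3835780 + 56790080309325/370995811 = 217832754438606355429/1423058311917580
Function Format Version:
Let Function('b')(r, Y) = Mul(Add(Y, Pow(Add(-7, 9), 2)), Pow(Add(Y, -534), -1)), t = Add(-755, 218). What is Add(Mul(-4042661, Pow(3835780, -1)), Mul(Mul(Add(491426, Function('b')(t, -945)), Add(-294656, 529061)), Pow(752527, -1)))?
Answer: Rational(217832754438606355429, 1423058311917580) ≈ 1.5307e+5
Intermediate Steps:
t = -537
Function('b')(r, Y) = Mul(Pow(Add(-534, Y), -1), Add(4, Y)) (Function('b')(r, Y) = Mul(Add(Y, Pow(2, 2)), Pow(Add(-534, Y), -1)) = Mul(Add(Y, 4), Pow(Add(-534, Y), -1)) = Mul(Add(4, Y), Pow(Add(-534, Y), -1)) = Mul(Pow(Add(-534, Y), -1), Add(4, Y)))
Add(Mul(-4042661, Pow(3835780, -1)), Mul(Mul(Add(491426, Function('b')(t, -945)), Add(-294656, 529061)), Pow(752527, -1))) = Add(Mul(-4042661, Pow(3835780, -1)), Mul(Mul(Add(491426, Mul(Pow(Add(-534, -945), -1), Add(4, -945))), Add(-294656, 529061)), Pow(752527, -1))) = Add(Mul(-4042661, Rational(1, 3835780)), Mul(Mul(Add(491426, Mul(Pow(-1479, -1), -941)), 234405), Rational(1, 752527))) = Add(Rational(-4042661, 3835780), Mul(Mul(Add(491426, Mul(Rational(-1, 1479), -941)), 234405), Rational(1, 752527))) = Add(Rational(-4042661, 3835780), Mul(Mul(Add(491426, Rational(941, 1479)), 234405), Rational(1, 752527))) = Add(Rational(-4042661, 3835780), Mul(Mul(Rational(726819995, 1479), 234405), Rational(1, 752527))) = Add(Rational(-4042661, 3835780), Mul(Rational(56790080309325, 493), Rational(1, 752527))) = Add(Rational(-4042661, 3835780), Rational(56790080309325, 370995811)) = Rational(217832754438606355429, 1423058311917580)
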